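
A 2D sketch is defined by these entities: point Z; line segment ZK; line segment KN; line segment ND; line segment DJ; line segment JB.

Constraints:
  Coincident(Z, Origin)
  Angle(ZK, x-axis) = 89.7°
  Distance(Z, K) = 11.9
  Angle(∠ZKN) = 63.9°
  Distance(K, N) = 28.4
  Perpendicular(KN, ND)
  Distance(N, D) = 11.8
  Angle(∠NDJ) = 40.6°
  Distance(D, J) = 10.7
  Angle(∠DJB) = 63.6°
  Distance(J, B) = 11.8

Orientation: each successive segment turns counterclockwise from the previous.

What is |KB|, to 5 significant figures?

32.885

∠NDJ = 40.6° gives DJ at 75.200° from the x-axis; with |DJ| = 10.7, J = (-17.638, -0.73948). ∠DJB = 63.6° gives JB at -168.40° from the x-axis; with |JB| = 11.8, B = (-29.197, -3.1122). Then |KB| = |B − K| = 32.885.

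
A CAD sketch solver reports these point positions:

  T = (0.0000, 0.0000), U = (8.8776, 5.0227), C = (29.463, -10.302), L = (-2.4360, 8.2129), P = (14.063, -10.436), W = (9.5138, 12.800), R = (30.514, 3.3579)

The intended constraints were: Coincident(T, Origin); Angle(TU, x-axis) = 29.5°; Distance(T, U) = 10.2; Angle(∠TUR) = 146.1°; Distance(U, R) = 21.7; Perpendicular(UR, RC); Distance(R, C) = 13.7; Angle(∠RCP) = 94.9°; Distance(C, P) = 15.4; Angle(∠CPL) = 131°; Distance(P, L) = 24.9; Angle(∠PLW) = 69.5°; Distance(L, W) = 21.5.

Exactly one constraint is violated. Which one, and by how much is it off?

Distance(L, W) = 21.5 — off by 8.70.

T = (0.00, 0.00) ✓; TU at 29.50° ✓; |TU| = 10.20 ✓; ∠TUR = 146.1° ✓; |UR| = 21.70 ✓; ∠(UR, RC) = 90.00° ✓; |RC| = 13.70 ✓; ∠RCP = 94.90° ✓; |CP| = 15.40 ✓; ∠CPL = 131.0° ✓; |PL| = 24.90 ✓; ∠PLW = 69.50° ✓; |LW| = 12.80 ✗.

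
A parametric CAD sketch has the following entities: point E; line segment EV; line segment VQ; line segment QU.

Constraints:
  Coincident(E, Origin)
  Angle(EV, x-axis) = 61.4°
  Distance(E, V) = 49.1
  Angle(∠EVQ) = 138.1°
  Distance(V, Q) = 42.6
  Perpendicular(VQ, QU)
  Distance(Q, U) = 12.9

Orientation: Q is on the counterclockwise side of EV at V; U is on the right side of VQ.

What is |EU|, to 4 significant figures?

91.39

∠EVQ = 138.1°, so VQ runs at 61.4° + (180° − 138.1°) = 103.3° from the x-axis; with |VQ| = 42.6, Q = V + 42.6·(cos 103.3°, sin 103.3°) = (13.70, 84.57). VQ is perpendicular to QU; with |QU| = 12.9 on the right of VQ, U = Q + 12.9·(0.9732, 0.2300) = (26.26, 87.53). Then |EU| = |U − E| = 91.39.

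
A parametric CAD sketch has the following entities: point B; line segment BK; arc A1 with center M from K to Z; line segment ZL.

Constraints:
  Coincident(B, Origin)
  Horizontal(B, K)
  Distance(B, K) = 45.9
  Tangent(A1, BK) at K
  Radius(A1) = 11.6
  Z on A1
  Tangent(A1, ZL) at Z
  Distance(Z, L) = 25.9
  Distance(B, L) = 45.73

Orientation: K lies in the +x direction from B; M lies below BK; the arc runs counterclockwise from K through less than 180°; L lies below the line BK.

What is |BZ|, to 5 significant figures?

35.769

Checks: |MZ| = 11.60 ✓; ∠(MZ, ZL) = 90.00° ✓; |ZL| = 25.90 ✓; |BL| = 45.73 ✓.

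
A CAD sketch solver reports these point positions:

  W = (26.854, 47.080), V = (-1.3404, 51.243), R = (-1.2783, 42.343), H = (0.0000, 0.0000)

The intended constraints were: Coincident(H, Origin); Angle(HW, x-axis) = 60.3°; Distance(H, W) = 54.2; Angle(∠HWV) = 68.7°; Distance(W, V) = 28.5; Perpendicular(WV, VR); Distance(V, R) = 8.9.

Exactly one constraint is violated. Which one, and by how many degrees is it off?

Perpendicular(WV, VR) — off by 8.80°.

H = (0.00, 0.00) ✓; HW at 60.30° ✓; |HW| = 54.20 ✓; ∠HWV = 68.70° ✓; |WV| = 28.50 ✓; ∠(WV, VR) = 98.80° ✗; |VR| = 8.900 ✓.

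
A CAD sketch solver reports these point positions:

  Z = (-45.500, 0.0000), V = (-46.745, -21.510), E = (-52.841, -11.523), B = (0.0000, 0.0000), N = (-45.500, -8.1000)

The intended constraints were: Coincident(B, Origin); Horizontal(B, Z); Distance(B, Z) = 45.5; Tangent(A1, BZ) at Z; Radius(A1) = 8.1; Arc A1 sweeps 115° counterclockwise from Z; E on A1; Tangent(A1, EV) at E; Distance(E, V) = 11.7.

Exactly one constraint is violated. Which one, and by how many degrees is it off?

Tangent(A1, EV) at E — off by 6.40°.

B = (0.00, 0.00) ✓; B.y = 0.00, Z.y = 0.00 ✓; |BZ| = 45.50 ✓; ∠(NZ, ZB) = 90.00° ✓; |NZ| = 8.100 ✓; bearing(N→E) − bearing(N→Z) = 115.0° ✓; |NE| = 8.100 ✓; ∠(NE, EV) = 83.60° ✗; |EV| = 11.70 ✓.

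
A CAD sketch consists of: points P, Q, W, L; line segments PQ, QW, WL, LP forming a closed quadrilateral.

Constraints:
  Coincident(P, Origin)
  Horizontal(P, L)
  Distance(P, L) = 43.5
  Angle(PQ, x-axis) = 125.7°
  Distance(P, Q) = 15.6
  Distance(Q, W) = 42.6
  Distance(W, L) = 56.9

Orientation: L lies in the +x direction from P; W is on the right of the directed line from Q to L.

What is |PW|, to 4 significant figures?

30.15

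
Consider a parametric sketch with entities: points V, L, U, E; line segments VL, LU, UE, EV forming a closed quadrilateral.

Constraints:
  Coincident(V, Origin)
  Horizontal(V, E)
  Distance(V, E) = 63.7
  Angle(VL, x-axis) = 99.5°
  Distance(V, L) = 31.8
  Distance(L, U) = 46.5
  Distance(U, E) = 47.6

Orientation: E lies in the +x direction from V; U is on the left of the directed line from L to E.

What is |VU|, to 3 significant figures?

57.7

Checks: |LU| = 46.50 ✓; |UE| = 47.60 ✓.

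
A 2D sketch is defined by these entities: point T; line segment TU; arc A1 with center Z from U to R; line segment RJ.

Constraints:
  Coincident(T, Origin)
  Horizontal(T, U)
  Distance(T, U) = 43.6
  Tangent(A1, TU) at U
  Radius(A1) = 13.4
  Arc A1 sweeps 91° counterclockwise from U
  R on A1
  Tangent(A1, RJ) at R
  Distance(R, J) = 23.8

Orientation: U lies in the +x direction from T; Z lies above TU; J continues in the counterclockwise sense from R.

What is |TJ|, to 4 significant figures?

67.84

On A1, U sits at bearing -90° from Z; a 91° counterclockwise sweep puts R at bearing 1°, so R = Z + 13.4·(cos 1°, sin 1°) = (57.00, 13.63). Tangency of A1 to RJ means the radius ZR is perpendicular to RJ, so RJ runs along (−sin 1°, cos 1°); with |RJ| = 23.8, J = (56.58, 37.43). Then |TJ| = |J − T| = 67.84.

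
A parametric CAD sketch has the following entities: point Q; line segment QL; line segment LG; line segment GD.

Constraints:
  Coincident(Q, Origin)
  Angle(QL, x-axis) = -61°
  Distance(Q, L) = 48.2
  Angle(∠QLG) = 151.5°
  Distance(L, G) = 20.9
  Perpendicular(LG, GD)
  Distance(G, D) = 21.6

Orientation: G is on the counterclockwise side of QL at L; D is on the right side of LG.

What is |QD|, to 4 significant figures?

77.40

∠QLG = 151.5°, so LG runs at -61.0° + (180° − 151.5°) = -32.50° from the x-axis; with |LG| = 20.9, G = L + 20.9·(cos -32.50°, sin -32.50°) = (40.99, -53.39). The perpendicularity gives GD at right angles to LG; with |GD| = 21.6 on the right of LG, D = G + 21.6·(-0.5373, -0.8434) = (29.39, -71.60). Then |QD| = |D − Q| = 77.40.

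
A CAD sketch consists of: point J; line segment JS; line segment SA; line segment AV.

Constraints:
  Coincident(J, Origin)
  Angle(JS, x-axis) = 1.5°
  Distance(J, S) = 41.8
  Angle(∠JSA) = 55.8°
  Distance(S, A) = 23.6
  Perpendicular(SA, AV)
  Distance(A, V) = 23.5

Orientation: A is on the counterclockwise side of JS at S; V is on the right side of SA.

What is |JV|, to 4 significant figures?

58.07

∠JSA = 55.8°, so SA runs at 1.5° + (180° − 55.8°) = 125.7° from the x-axis; with |SA| = 23.6, A = S + 23.6·(cos 125.7°, sin 125.7°) = (28.01, 20.26). SA ⟂ AV; with |AV| = 23.5 on the right of SA, V = A + 23.5·(0.8121, 0.5835) = (47.10, 33.97). Then |JV| = |V − J| = 58.07.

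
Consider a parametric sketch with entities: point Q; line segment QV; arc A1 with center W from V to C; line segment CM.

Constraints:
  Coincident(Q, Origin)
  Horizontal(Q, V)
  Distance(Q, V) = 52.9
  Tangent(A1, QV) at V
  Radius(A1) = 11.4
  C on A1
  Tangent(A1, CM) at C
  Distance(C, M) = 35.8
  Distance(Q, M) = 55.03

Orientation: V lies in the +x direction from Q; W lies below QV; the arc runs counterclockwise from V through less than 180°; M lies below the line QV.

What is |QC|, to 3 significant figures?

42.7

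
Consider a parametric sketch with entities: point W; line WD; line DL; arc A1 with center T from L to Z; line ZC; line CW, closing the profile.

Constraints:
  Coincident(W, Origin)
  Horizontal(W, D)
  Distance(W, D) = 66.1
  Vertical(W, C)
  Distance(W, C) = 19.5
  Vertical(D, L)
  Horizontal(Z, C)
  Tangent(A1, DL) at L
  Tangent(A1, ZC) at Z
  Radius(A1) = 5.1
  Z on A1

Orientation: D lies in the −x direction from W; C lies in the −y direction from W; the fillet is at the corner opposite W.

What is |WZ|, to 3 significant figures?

64.0

W is at the origin; W and D share the same y with |WD| = 66.1 and D on the −x side, so D = (-66.1, 0.00). WC is vertical with |WC| = 19.5 and C on the −y side, so C = (0.00, -19.5). The virtual corner opposite W is at (-66.1, -19.5). The tangent condition forces TL to be normal to DL and the tangent condition forces TZ to be normal to ZC, with radius 5.1, so the center T sits 5.1 in from both sides at T = (-61.0, -14.4). That places the tangent points at L = (-66.1, -14.4) on DL and Z = (-61.0, -19.5) on ZC. Then |WZ| = |Z − W| = 64.0.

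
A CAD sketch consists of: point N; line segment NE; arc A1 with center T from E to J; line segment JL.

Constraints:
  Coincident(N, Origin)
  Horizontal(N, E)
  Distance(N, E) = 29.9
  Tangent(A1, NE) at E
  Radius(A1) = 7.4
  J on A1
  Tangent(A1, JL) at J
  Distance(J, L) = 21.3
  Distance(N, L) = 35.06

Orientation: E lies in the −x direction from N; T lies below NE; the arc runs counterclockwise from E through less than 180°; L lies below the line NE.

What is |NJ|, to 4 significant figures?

37.47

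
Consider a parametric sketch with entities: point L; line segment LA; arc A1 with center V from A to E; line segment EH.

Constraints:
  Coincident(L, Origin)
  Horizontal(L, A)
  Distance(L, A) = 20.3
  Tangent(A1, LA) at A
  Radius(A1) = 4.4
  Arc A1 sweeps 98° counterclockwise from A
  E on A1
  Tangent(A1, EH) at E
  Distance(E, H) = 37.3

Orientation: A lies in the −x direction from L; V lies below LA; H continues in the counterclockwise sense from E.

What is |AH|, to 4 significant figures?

41.96

L is at the origin; LA is horizontal with |LA| = 20.3 and A on the −x side, so A = (-20.30, 0.000). Since A1 is tangent to LA there, VA ⟂ LA, so V = A + (0, -4.4) = (-20.30, -4.400). On A1, A sits at bearing 90° from V; a 98° counterclockwise sweep puts E at bearing 188°, so E = V + 4.4·(cos 188°, sin 188°) = (-24.66, -5.012). The tangent condition forces VE to be normal to EH, so EH runs along (−sin 188°, cos 188°); with |EH| = 37.3, H = (-19.47, -41.95). Then |AH| = |H − A| = 41.96.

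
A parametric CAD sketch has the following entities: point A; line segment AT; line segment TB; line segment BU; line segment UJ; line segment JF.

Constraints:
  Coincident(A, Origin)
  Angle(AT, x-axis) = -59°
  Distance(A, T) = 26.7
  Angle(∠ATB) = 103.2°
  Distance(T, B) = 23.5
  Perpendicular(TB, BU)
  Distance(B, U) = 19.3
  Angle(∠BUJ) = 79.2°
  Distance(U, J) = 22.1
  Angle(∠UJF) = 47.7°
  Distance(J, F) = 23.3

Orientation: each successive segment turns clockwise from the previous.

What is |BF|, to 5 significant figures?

3.2906

A is at the origin; AT runs at -59.0° with length 26.7, so T = (13.752, -22.886). ∠ATB = 103.2° gives TB at -135.80° from the x-axis; with |TB| = 23.5, B = (-3.0959, -39.270). The perpendicularity gives BU at right angles to TB, so BU runs at 134.20°; with |BU| = 19.3, U = (-16.551, -25.433). ∠BUJ = 79.2° gives UJ at 33.400° from the x-axis; with |UJ| = 22.1, J = (1.8990, -13.268). ∠UJF = 47.7° gives JF at -98.900° from the x-axis; with |JF| = 23.3, F = (-1.7058, -36.287). Then |BF| = |F − B| = 3.2906.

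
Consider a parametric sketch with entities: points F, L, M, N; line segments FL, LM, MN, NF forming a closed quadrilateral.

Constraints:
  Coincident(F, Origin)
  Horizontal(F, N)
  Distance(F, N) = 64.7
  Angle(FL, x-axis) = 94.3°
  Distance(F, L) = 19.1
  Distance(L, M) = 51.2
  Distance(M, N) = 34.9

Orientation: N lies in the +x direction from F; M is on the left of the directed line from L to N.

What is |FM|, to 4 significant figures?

57.39

F is at the origin; FN is horizontal with |FN| = 64.7 and N in +x, so N = (64.7, 0). FL runs at 94.3° with |FL| = 19.1, so L = (-1.432, 19.05). M is determined by |LM| = 51.2 and |MN| = 34.9 together: it lies at the intersection of circle(L, 51.2) and circle(N, 34.9). With |LN| = 68.82, the foot of the radical line on LN is 44.61 from L and the perpendicular offset is √(51.2² − 44.61²) = 25.13. Taking the left-of-LN solution: M = (48.39, 30.85).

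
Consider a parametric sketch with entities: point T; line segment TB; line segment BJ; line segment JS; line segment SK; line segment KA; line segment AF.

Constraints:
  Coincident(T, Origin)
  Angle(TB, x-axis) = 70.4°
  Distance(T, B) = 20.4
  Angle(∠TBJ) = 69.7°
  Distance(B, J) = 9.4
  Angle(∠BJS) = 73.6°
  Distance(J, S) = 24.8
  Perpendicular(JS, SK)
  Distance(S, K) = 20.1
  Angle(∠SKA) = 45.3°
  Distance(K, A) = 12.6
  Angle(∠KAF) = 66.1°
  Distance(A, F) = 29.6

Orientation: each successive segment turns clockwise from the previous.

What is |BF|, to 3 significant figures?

41.6

T is at the origin; TB runs at 70.4° with length 20.4, so B = (6.84, 19.2). ∠TBJ = 69.7° gives BJ at -39.9° from the x-axis; with |BJ| = 9.4, J = (14.1, 13.2). ∠BJS = 73.6° gives JS at -146° from the x-axis; with |JS| = 24.8, S = (-6.58, -0.572). The perpendicularity gives SK at right angles to JS, so SK runs at 124°; with |SK| = 20.1, K = (-17.7, 16.2). ∠SKA = 45.3° gives KA at -11.0° from the x-axis; with |KA| = 12.6, A = (-5.36, 13.7). ∠KAF = 66.1° gives AF at -125° from the x-axis; with |AF| = 29.6, F = (-22.3, -10.5). Then |BF| = |F − B| = 41.6.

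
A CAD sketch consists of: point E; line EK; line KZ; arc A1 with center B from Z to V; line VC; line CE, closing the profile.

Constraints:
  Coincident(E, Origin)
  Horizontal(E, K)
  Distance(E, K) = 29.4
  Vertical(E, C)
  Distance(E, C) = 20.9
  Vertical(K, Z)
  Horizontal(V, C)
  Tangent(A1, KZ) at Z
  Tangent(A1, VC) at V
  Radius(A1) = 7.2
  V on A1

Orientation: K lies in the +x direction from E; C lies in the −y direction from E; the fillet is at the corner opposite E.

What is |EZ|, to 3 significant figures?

32.4

E is at the origin; EK is horizontal with |EK| = 29.4 and K on the +x side, so K = (29.4, 0.00). EC is vertical with |EC| = 20.9 and C on the −y side, so C = (0.00, -20.9). The virtual corner opposite E is at (29.4, -20.9). The tangent condition forces BZ to be normal to KZ and A1 meets VC tangentially, so BV is at right angles to VC, with radius 7.2, so the center B sits 7.2 in from both sides at B = (22.2, -13.7). That places the tangent points at Z = (29.4, -13.7) on KZ and V = (22.2, -20.9) on VC. Then |EZ| = |Z − E| = 32.4.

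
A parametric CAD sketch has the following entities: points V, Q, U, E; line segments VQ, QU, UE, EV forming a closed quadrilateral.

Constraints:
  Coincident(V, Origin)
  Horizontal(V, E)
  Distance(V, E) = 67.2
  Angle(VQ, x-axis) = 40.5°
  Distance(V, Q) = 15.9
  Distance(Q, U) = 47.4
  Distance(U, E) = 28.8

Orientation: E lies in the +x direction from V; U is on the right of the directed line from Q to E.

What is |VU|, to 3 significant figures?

52.0

Checks: |QU| = 47.40 ✓; |UE| = 28.80 ✓.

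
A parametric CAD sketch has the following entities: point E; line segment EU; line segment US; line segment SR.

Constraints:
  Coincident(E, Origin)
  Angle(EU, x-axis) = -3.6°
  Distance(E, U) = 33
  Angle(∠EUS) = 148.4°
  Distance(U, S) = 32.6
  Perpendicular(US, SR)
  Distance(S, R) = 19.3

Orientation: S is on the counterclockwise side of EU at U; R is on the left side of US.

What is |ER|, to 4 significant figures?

60.74

∠EUS = 148.4°, so US runs at -3.6° + (180° − 148.4°) = 28.00° from the x-axis; with |US| = 32.6, S = U + 32.6·(cos 28.00°, sin 28.00°) = (61.72, 13.23). US is perpendicular to SR; with |SR| = 19.3 on the left of US, R = S + 19.3·(-0.4695, 0.8829) = (52.66, 30.27). Then |ER| = |R − E| = 60.74.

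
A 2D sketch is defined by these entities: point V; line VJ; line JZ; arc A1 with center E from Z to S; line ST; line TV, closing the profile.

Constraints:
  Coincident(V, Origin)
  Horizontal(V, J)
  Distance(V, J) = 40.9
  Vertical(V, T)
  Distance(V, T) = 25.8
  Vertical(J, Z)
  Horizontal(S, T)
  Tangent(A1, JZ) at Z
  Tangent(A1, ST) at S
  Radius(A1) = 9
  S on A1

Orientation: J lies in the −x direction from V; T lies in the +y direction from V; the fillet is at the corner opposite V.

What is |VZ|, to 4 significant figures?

44.22

The virtual corner opposite V is at (-40.90, 25.80). Tangency of A1 to JZ means the radius EZ is perpendicular to JZ and the tangent condition forces ES to be normal to ST, with radius 9.0, so the center E sits 9.0 in from both sides at E = (-31.90, 16.80). That places the tangent points at Z = (-40.90, 16.80) on JZ and S = (-31.90, 25.80) on ST. Then |VZ| = |Z − V| = 44.22.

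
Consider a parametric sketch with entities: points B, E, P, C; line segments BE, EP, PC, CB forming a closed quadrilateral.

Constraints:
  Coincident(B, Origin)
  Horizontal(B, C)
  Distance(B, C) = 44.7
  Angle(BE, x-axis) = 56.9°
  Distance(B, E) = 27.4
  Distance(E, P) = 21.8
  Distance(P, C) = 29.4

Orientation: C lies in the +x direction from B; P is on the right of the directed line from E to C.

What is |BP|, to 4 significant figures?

15.37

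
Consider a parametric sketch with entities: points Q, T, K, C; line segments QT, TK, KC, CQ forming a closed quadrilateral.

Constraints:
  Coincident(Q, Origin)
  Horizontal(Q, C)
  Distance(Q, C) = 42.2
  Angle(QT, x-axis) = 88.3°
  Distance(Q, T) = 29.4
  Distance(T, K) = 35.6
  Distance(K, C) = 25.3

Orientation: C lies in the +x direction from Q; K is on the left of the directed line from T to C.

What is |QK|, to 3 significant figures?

43.7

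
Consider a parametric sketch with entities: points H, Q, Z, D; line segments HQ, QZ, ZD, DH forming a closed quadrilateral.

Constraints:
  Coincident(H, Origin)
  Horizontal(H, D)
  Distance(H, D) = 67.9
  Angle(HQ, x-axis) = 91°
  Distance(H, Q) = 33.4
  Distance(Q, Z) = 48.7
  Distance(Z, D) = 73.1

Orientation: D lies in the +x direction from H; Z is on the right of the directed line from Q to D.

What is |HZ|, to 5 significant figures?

15.632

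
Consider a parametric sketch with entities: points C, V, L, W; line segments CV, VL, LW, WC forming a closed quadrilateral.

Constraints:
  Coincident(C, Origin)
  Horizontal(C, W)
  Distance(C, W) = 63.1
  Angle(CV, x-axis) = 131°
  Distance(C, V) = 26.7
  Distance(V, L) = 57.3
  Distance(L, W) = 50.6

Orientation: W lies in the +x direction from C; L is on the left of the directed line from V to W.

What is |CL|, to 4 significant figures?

55.11

Checks: |VL| = 57.30 ✓; |LW| = 50.60 ✓.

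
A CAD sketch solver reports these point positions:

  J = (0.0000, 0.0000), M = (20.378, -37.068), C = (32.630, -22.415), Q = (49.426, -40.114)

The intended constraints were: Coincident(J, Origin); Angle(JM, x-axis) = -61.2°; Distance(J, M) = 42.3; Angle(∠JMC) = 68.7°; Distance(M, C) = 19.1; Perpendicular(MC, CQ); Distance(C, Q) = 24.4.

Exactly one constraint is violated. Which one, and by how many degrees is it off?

Perpendicular(MC, CQ) — off by 6.60°.

J = (0.00, 0.00) ✓; JM at -61.20° ✓; |JM| = 42.30 ✓; ∠JMC = 68.70° ✓; |MC| = 19.10 ✓; ∠(MC, CQ) = 96.60° ✗; |CQ| = 24.40 ✓.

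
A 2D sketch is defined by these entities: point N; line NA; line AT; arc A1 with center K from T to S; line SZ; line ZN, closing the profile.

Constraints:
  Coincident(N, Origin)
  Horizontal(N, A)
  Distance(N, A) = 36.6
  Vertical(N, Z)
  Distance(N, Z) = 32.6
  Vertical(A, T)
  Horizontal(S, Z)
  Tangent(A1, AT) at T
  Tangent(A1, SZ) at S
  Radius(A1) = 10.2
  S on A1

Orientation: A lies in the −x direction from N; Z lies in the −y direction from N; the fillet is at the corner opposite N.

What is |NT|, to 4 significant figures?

42.91

N is at the origin; NA is horizontal with |NA| = 36.6 and A on the −x side, so A = (-36.60, 0.000). NZ is vertical with |NZ| = 32.6 and Z on the −y side, so Z = (0.000, -32.60). The virtual corner opposite N is at (-36.60, -32.60). Tangency of A1 to AT means the radius KT is perpendicular to AT and the tangent condition forces KS to be normal to SZ, with radius 10.2, so the center K sits 10.2 in from both sides at K = (-26.40, -22.40). That places the tangent points at T = (-36.60, -22.40) on AT and S = (-26.40, -32.60) on SZ. Then |NT| = |T − N| = 42.91.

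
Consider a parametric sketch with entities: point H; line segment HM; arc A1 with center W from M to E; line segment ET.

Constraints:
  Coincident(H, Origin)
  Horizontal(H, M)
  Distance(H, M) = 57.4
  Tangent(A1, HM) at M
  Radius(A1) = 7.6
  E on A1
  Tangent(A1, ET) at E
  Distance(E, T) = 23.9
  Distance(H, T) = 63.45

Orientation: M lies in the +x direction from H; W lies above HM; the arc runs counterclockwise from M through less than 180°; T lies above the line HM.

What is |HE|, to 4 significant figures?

65.21

Checks: ∠(WM, MH) = 90.00° ✓; |WE| = 7.600 ✓; ∠(WE, ET) = 90.00° ✓; |ET| = 23.90 ✓; |HT| = 63.45 ✓.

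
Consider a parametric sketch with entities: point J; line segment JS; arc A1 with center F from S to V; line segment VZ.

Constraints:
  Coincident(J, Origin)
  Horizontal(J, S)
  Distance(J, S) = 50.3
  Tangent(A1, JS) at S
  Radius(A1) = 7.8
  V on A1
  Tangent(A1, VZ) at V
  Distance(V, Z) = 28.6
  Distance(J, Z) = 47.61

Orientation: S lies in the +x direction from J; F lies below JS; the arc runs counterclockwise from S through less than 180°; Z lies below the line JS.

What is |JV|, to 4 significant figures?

43.20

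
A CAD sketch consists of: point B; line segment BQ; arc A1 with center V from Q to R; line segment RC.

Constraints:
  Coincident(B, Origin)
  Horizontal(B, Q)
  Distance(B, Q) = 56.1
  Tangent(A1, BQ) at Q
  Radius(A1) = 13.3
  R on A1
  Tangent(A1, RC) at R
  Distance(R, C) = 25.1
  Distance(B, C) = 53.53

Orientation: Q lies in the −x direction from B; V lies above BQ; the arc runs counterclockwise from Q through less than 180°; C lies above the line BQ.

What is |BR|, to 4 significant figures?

44.43

Checks: B = (0.00, 0.00) ✓; |VQ| = 13.30 ✓; |VR| = 13.30 ✓; ∠(VR, RC) = 90.00° ✓; |RC| = 25.10 ✓; |BC| = 53.53 ✓.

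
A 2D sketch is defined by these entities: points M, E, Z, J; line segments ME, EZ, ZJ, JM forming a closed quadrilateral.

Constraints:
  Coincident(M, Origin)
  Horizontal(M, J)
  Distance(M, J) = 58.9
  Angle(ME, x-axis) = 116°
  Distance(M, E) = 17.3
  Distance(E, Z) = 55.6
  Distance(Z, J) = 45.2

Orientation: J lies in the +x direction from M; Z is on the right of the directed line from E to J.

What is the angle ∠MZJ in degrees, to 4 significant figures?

88.89°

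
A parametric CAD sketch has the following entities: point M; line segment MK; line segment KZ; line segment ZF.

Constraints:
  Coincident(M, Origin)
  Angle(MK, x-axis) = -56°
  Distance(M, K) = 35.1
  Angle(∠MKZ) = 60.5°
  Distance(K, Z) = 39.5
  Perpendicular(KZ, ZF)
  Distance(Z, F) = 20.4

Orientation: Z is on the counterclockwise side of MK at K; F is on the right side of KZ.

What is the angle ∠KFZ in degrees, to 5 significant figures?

62.686°

∠MKZ = 60.5°, so KZ runs at -56.0° + (180° − 60.5°) = 63.500° from the x-axis; with |KZ| = 39.5, Z = K + 39.5·(cos 63.500°, sin 63.500°) = (37.252, 6.2507). KZ is perpendicular to ZF; with |ZF| = 20.4 on the right of KZ, F = Z + 20.4·(0.89493, -0.44620) = (55.509, -2.8517). Then cos ∠KFZ = FK·FZ / (|FK||FZ|), giving 62.686°.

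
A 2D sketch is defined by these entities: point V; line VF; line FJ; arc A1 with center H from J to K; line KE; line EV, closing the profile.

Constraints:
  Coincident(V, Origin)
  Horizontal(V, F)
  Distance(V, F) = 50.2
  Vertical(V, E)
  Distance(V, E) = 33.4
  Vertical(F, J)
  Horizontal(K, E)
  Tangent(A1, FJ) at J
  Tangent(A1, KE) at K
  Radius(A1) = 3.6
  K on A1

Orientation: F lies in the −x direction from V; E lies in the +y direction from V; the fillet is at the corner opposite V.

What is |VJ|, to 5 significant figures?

58.379

V is at the origin; V and F share the same y with |VF| = 50.2 and F on the −x side, so F = (-50.200, 0.0000). V and E share the same x with |VE| = 33.4 and E on the +y side, so E = (0.0000, 33.400). The virtual corner opposite V is at (-50.200, 33.400). Tangency of A1 to FJ means the radius HJ is perpendicular to FJ and the tangent condition forces HK to be normal to KE, with radius 3.6, so the center H sits 3.6 in from both sides at H = (-46.600, 29.800). That places the tangent points at J = (-50.200, 29.800) on FJ and K = (-46.600, 33.400) on KE. Then |VJ| = |J − V| = 58.379.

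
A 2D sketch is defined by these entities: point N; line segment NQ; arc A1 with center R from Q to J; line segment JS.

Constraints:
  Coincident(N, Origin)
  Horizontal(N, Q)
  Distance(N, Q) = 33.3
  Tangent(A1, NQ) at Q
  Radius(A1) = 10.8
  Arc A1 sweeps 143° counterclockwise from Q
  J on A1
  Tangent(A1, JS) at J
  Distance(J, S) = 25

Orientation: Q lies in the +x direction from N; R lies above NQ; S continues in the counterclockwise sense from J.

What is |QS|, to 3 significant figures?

37.0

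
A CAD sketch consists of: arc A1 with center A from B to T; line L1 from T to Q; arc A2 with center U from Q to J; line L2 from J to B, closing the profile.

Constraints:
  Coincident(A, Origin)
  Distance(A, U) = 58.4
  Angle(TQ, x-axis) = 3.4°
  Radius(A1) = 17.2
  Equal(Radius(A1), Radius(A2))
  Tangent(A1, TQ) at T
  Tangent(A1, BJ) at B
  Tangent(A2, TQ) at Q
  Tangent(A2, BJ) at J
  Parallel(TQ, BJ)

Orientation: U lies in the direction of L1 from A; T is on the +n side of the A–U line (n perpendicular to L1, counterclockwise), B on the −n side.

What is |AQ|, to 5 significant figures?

60.880

Tangency of A1 to both parallel lines with radius 17.2 puts T and B at A ± 17.2·n: T = (-1.0201, 17.170), B = (1.0201, -17.170). Equal radii place Q and J the same way about U: Q = U + 17.2·n = (57.277, 20.633), J = U − 17.2·n = (59.317, -13.706). Then |AQ| = |Q − A| = 60.880.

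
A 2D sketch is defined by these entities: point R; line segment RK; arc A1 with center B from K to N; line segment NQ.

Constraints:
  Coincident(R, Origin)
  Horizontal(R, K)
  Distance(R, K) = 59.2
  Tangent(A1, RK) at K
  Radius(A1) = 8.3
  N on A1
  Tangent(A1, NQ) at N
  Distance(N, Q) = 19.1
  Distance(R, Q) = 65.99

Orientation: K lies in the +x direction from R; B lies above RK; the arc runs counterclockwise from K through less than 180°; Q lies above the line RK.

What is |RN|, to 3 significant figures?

67.8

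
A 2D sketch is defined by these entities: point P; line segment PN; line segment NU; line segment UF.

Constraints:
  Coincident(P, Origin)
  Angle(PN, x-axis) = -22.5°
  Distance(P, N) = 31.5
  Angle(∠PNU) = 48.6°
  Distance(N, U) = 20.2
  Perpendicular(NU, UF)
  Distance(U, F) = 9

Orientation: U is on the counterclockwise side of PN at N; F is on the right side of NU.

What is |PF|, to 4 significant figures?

32.63

∠PNU = 48.6°, so NU runs at -22.5° + (180° − 48.6°) = 108.9° from the x-axis; with |NU| = 20.2, U = N + 20.2·(cos 108.9°, sin 108.9°) = (22.56, 7.056). NU ⟂ UF; with |UF| = 9.0 on the right of NU, F = U + 9.0·(0.9461, 0.3239) = (31.07, 9.972). Then |PF| = |F − P| = 32.63.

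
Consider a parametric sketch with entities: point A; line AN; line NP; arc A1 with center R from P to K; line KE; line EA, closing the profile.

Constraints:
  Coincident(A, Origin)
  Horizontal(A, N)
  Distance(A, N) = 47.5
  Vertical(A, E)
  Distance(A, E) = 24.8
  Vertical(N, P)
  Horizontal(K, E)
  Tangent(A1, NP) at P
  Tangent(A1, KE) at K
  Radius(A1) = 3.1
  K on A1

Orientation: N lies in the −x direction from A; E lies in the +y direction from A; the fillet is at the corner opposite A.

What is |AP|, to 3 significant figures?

52.2

The virtual corner opposite A is at (-47.5, 24.8). A1 meets NP tangentially, so RP is at right angles to NP and the tangent condition forces RK to be normal to KE, with radius 3.1, so the center R sits 3.1 in from both sides at R = (-44.4, 21.7). That places the tangent points at P = (-47.5, 21.7) on NP and K = (-44.4, 24.8) on KE. Then |AP| = |P − A| = 52.2.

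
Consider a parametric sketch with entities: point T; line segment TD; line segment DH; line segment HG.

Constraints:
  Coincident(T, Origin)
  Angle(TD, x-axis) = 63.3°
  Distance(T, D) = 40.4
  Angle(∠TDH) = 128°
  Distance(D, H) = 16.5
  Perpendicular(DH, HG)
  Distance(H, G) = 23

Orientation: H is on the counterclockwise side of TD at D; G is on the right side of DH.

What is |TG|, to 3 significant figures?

68.7

T is at the origin; TD runs at 63.3° with length 40.4, so D = 40.4·(cos 63.3°, sin 63.3°) = (18.2, 36.1). ∠TDH = 128.0°, so DH runs at 63.3° + (180° − 128.0°) = 115° from the x-axis; with |DH| = 16.5, H = D + 16.5·(cos 115°, sin 115°) = (11.1, 51.0). The perpendicularity gives HG at right angles to DH; with |HG| = 23.0 on the right of DH, G = H + 23.0·(0.904, 0.427) = (31.9, 60.8). Then |TG| = |G − T| = 68.7.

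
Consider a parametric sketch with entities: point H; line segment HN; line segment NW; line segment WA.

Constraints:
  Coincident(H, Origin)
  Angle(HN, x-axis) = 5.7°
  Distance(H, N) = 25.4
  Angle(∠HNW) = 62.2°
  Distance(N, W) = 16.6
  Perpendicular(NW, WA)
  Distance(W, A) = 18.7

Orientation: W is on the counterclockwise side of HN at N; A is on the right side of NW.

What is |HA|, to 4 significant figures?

41.44

H is at the origin; HN runs at 5.7° with length 25.4, so N = 25.4·(cos 5.7°, sin 5.7°) = (25.27, 2.523). ∠HNW = 62.2°, so NW runs at 5.7° + (180° − 62.2°) = 123.5° from the x-axis; with |NW| = 16.6, W = N + 16.6·(cos 123.5°, sin 123.5°) = (16.11, 16.37). The perpendicularity gives WA at right angles to NW; with |WA| = 18.7 on the right of NW, A = W + 18.7·(0.8339, 0.5519) = (31.71, 26.69). Then |HA| = |A − H| = 41.44.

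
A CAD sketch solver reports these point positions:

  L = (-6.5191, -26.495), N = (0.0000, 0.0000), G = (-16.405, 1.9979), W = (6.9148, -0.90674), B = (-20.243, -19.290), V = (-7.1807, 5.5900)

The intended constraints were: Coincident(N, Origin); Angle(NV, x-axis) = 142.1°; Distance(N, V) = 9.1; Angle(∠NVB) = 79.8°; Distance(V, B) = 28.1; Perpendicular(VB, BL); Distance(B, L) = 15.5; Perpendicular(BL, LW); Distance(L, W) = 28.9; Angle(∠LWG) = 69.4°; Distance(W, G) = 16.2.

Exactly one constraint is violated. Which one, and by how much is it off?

Distance(W, G) = 16.2 — off by 7.30.

N = (0.00, 0.00) ✓; NV at 142.1° ✓; |NV| = 9.100 ✓; ∠NVB = 79.80° ✓; |VB| = 28.10 ✓; ∠(VB, BL) = 90.00° ✓; |BL| = 15.50 ✓; ∠(BL, LW) = 90.00° ✓; |LW| = 28.90 ✓; ∠LWG = 69.40° ✓; |WG| = 23.50 ✗.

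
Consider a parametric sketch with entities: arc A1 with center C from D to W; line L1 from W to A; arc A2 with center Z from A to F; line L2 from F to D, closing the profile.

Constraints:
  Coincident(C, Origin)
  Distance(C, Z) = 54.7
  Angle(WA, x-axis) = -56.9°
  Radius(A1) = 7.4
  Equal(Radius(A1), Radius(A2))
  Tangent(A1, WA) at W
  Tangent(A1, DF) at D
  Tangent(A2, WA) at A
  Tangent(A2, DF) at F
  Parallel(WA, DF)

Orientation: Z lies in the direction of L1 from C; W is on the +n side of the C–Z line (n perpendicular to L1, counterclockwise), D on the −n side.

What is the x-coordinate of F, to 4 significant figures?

23.67

The slot axis is L1's direction at -56.9°, so u = (cos -56.9°, sin -56.9°) = (0.5461, -0.8377) and n = (−sin -56.9°, cos -56.9°) = (0.8377, 0.5461). C is at the origin and Z lies 54.7 along u from C, so Z = 54.7·u = (29.87, -45.82). Tangency of A1 to both parallel lines with radius 7.4 puts W and D at C ± 7.4·n: W = (6.199, 4.041), D = (-6.199, -4.041). Equal radii place A and F the same way about Z: A = Z + 7.4·n = (36.07, -41.78), F = Z − 7.4·n = (23.67, -49.86). So F.x = 23.67.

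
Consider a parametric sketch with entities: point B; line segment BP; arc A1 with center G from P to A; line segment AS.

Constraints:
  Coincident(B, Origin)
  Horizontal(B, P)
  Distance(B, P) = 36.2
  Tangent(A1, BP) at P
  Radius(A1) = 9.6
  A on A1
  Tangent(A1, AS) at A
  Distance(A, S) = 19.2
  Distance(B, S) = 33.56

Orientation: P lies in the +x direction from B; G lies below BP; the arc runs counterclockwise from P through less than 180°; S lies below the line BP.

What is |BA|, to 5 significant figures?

27.852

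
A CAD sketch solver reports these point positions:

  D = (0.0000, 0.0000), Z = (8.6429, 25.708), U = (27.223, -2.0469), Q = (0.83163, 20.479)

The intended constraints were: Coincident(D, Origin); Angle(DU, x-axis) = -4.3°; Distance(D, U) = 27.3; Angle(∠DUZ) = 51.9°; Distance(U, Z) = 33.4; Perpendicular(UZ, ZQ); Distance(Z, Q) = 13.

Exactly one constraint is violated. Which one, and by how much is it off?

Distance(Z, Q) = 13 — off by 3.60.

D = (0.00, 0.00) ✓; DU at -4.300° ✓; |DU| = 27.30 ✓; ∠DUZ = 51.90° ✓; |UZ| = 33.40 ✓; ∠(UZ, ZQ) = 90.00° ✓; |ZQ| = 9.400 ✗.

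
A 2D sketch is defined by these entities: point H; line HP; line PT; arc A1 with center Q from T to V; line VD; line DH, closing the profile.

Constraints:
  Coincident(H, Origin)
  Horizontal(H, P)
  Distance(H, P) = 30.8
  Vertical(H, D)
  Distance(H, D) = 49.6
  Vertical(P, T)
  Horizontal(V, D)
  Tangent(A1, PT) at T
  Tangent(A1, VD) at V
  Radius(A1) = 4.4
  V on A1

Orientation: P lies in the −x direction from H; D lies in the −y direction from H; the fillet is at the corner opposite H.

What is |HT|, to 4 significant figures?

54.70

H is at the origin; H and P share the same y with |HP| = 30.8 and P on the −x side, so P = (-30.80, 0.000). HD is vertical with |HD| = 49.6 and D on the −y side, so D = (0.000, -49.60). The virtual corner opposite H is at (-30.80, -49.60). Since A1 is tangent to PT there, QT ⟂ PT and the tangent condition forces QV to be normal to VD, with radius 4.4, so the center Q sits 4.4 in from both sides at Q = (-26.40, -45.20). That places the tangent points at T = (-30.80, -45.20) on PT and V = (-26.40, -49.60) on VD. Then |HT| = |T − H| = 54.70.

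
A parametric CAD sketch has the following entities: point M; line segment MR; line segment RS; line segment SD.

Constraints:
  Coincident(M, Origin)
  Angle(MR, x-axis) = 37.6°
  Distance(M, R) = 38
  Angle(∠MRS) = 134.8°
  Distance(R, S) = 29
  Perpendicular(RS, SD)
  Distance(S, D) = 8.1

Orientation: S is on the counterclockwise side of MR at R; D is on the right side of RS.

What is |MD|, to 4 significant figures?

65.88

M is at the origin; MR runs at 37.6° with length 38.0, so R = 38.0·(cos 37.6°, sin 37.6°) = (30.11, 23.19). ∠MRS = 134.8°, so RS runs at 37.6° + (180° − 134.8°) = 82.80° from the x-axis; with |RS| = 29.0, S = R + 29.0·(cos 82.80°, sin 82.80°) = (33.74, 51.96). The perpendicularity gives SD at right angles to RS; with |SD| = 8.1 on the right of RS, D = S + 8.1·(0.9921, -0.1253) = (41.78, 50.94). Then |MD| = |D − M| = 65.88.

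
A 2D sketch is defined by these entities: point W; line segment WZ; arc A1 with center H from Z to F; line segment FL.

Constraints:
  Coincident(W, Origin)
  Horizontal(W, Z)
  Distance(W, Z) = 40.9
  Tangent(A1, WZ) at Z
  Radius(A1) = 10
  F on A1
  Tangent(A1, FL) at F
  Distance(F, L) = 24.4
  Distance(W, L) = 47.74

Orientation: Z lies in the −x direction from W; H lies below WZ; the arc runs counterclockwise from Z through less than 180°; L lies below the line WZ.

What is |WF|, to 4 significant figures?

51.21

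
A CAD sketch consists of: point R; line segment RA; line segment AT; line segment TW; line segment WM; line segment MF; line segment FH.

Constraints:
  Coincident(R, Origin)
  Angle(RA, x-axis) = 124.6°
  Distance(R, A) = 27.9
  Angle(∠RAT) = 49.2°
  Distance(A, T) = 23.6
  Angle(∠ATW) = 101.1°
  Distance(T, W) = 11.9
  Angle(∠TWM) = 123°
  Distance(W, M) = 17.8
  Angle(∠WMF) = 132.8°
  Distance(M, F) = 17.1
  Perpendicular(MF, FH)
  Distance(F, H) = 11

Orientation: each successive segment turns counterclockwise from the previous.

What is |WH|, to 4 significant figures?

29.27

∠WMF = 132.8° gives MF at 78.50° from the x-axis; with |MF| = 17.1, F = (7.550, 20.97). The perpendicularity gives FH at right angles to MF, so FH runs at 168.5°; with |FH| = 11.0, H = (-3.229, 23.16). Then |WH| = |H − W| = 29.27.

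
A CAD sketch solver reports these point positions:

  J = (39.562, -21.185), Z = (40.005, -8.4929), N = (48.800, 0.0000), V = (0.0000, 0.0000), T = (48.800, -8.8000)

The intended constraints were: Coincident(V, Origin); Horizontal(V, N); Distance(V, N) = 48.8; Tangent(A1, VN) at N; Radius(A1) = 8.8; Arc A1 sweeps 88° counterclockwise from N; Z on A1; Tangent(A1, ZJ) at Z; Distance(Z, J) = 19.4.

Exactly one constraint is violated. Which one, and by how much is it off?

Distance(Z, J) = 19.4 — off by 6.70.

V = (0.00, 0.00) ✓; V.y = 0.00, N.y = 0.00 ✓; |VN| = 48.80 ✓; ∠(TN, NV) = 90.00° ✓; |TN| = 8.800 ✓; bearing(T→Z) − bearing(T→N) = 88.00° ✓; |TZ| = 8.800 ✓; ∠(TZ, ZJ) = 90.00° ✓; |ZJ| = 12.70 ✗.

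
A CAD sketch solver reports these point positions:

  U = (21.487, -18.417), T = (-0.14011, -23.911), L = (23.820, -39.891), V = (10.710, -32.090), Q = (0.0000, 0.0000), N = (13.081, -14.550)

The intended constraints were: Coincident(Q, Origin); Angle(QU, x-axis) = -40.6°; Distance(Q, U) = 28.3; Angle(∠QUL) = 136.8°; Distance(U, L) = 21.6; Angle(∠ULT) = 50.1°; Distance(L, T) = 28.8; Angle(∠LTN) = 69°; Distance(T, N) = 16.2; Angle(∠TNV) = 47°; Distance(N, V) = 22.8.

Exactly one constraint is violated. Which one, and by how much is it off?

Distance(N, V) = 22.8 — off by 5.10.

Q = (0.00, 0.00) ✓; QU at -40.60° ✓; |QU| = 28.30 ✓; ∠QUL = 136.8° ✓; |UL| = 21.60 ✓; ∠ULT = 50.10° ✓; |LT| = 28.80 ✓; ∠LTN = 69.00° ✓; |TN| = 16.20 ✓; ∠TNV = 47.00° ✓; |NV| = 17.70 ✗.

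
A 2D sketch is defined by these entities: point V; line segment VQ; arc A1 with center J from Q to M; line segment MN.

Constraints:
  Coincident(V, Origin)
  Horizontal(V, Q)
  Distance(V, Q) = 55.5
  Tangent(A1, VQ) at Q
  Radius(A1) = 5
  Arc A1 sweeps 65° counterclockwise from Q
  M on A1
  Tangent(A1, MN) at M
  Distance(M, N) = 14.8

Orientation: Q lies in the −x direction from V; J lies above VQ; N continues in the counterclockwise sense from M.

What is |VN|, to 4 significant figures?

47.59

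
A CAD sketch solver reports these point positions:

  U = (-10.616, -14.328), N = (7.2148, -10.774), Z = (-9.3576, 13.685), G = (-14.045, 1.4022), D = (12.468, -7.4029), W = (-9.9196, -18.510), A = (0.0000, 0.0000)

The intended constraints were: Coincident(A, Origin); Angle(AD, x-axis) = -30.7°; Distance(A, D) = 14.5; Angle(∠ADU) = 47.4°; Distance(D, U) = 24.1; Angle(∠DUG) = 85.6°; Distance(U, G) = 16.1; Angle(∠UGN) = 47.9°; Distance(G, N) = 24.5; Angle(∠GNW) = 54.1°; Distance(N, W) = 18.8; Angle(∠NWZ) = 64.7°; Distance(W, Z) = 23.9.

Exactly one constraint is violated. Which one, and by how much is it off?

Distance(W, Z) = 23.9 — off by 8.30.

A = (0.00, 0.00) ✓; AD at -30.70° ✓; |AD| = 14.50 ✓; ∠ADU = 47.40° ✓; |DU| = 24.10 ✓; ∠DUG = 85.60° ✓; |UG| = 16.10 ✓; ∠UGN = 47.90° ✓; |GN| = 24.50 ✓; ∠GNW = 54.10° ✓; |NW| = 18.80 ✓; ∠NWZ = 64.70° ✓; |WZ| = 32.20 ✗.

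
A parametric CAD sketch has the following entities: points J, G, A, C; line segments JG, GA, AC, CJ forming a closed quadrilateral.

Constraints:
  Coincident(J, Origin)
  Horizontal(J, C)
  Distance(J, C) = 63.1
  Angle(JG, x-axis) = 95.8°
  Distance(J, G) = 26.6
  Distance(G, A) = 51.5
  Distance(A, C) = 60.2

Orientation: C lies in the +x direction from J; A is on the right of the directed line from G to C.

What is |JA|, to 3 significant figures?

25.2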